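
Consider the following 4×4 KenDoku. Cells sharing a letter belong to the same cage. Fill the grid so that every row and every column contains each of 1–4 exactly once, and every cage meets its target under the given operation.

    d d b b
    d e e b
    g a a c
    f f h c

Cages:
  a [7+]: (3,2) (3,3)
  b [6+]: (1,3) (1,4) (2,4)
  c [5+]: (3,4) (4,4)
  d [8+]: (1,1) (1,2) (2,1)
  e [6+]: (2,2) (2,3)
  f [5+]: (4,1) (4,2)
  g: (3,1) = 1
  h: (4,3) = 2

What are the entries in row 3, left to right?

G is a freebie, so (3,1) = 1.
Cage h is given, so (4,3) = 2.
The two cells of cage e must have sum 6, so (2,2) = 2.
2 is placed in column 3; hence (2,3) = 4.
4 is placed in column 3; hence (3,3) = 3.
Cage f needs two cells with sum 5, which forces (4,1) = 4.
The two cells of cage f must have sum 5, which forces (4,2) = 1.
Row 4 now contains 1; hence (4,4) = 3.
Cage d needs sum 8, which forces (1,1) = 2.
1 is placed in column 2; hence (1,2) = 3.
Column 3 already has 3; hence (1,3) = 1.
Cage b has sum 6, so (1,4) = 4.
4 is placed in row 2, leaving (2,1) = 3.
Column 4 now contains 3; hence (2,4) = 1.
Row 3 now contains 3, which forces (3,2) = 4.
Cage c's pair has sum 5, leaving (3,4) = 2.
Filled in: 2 3 1 4 / 3 2 4 1 / 1 4 3 2 / 4 1 2 3.

1 4 3 2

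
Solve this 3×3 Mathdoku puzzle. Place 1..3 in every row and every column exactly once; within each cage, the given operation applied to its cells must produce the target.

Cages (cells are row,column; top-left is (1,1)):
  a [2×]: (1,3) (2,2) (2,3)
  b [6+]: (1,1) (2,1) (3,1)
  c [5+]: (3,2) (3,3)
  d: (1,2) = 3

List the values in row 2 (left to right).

D is a freebie, which forces (1,2) = 3.
Cage a has product 2, so (1,3) = 1.
Cage a has product 2, so (2,2) = 1.
Cage a needs product 2; hence (2,3) = 2.
3 is placed in column 2, which forces (3,2) = 2.
2 is placed in column 3, so (3,3) = 3.
1 is placed in row 1, leaving (1,1) = 2.
Row 2 already has 2, which forces (2,1) = 3.
Row 3 now contains 3, which forces (3,1) = 1.
Completed grid: 2 3 1 / 3 1 2 / 1 2 3.

3 1 2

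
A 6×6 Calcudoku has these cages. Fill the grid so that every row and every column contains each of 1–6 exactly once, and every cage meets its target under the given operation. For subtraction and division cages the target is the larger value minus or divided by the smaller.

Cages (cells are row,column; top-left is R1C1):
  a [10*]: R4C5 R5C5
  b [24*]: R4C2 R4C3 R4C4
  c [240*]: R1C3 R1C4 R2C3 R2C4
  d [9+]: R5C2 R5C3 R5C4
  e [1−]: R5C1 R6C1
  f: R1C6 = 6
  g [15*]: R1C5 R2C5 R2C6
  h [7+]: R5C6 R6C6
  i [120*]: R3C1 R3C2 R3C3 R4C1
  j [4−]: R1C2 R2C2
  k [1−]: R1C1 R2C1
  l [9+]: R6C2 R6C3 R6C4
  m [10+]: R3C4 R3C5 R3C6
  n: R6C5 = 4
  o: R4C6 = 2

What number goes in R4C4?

F is a freebie, so R1C6 = 6.
Cage o is given, leaving R4C6 = 2.
N is a freebie, so R6C5 = 4.
Row 4 now contains 2, which forces R4C5 = 5.
Cage a's pair has product 10, so R5C5 = 2.
The two cells of cage h must have sum 7; hence R5C6 = 4.
Cage h's pair has sum 7, which forces R6C6 = 3.
Cage g has product 15, so R2C6 = 5.
Column 6 already has 5, which forces R3C6 = 1.
Row 4 needs a 3, and only R4C1 is open for it.
In row 1, 3 can only go at R1C5, so R1C5 = 3.
Column 5 already has 3, which forces R2C5 = 1.
Cage m needs sum 10; hence R3C4 = 3.
Column 5 already has 3, which forces R3C5 = 6.
Cage j needs two cells with difference 4; hence R1C2 = 2.
Row 2 already has 1, which forces R2C2 = 6.
Column 2 already has 6; hence R6C2 = 1.
Cage c needs product 240; hence R1C3 = 4.
The 4 cells of cage c must have product 240, so R1C4 = 5.
Cage c needs product 240, so R2C3 = 3.
Cage c has product 240, leaving R2C4 = 4.
Column 2 now contains 1; hence R4C2 = 4.
Column 4 now contains 5, which forces R5C4 = 1.
Row 1 now contains 5, so R1C1 = 1.
Row 2 already has 4, leaving R2C1 = 2.
The 4 cells of cage i must have product 120; hence R3C1 = 4.
Column 2 already has 4, which forces R3C2 = 5.
The 4 cells of cage i must have product 120, which forces R3C3 = 2.
Cage b has product 24, leaving R4C3 = 1.
1 is placed in column 4, leaving R4C4 = 6.
Cage d needs sum 9, so R5C2 = 3.
Row 5 already has 1; hence R5C3 = 5.
Column 3 already has 2; hence R6C3 = 6.
6 is placed in column 4, leaving R6C4 = 2.
Row 5 now contains 5, so R5C1 = 6.
Row 6 now contains 6, leaving R6C1 = 5.
Filled in: 1 2 4 5 3 6 / 2 6 3 4 1 5 / 4 5 2 3 6 1 / 3 4 1 6 5 2 / 6 3 5 1 2 4 / 5 1 6 2 4 3.

6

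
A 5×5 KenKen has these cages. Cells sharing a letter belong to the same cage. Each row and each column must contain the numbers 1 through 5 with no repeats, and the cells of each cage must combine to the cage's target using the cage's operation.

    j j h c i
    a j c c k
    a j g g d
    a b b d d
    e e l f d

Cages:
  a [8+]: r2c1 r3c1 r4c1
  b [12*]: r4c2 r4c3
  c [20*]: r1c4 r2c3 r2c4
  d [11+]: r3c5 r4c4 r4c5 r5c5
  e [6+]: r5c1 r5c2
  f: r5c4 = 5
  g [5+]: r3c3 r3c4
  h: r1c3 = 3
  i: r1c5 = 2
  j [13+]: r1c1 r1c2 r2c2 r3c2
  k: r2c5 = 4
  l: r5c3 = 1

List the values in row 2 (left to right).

Cage h is given, leaving r1c3 = 3.
Cage i is a single given cell, so r1c5 = 2.
K is a freebie, so r2c5 = 4.
3 is placed in column 3, leaving r4c3 = 4.
Cage l is given; hence r5c3 = 1.
Cage f is given; hence r5c4 = 5.
5 is placed in row 5, which forces r5c5 = 3.
The 3 cells of cage c must have product 20, leaving r1c4 = 4.
Cage c needs product 20, leaving r2c3 = 5.
Column 4 already has 5, which forces r2c4 = 1.
Column 3 now contains 1, which forces r3c3 = 2.
The two cells of cage g must have sum 5, leaving r3c4 = 3.
4 is placed in row 4, leaving r4c2 = 3.
Cage d has sum 11; hence r4c4 = 2.
Cage j needs sum 13, which forces r1c1 = 5.
Cage j has sum 13; hence r1c2 = 1.
Column 2 already has 3, leaving r2c2 = 2.
Cage j has sum 13; hence r3c2 = 5.
Row 3 now contains 5, which forces r3c5 = 1.
Column 1 now contains 5, leaving r4c1 = 1.
Column 5 now contains 1; hence r4c5 = 5.
Column 2 now contains 2, so r5c2 = 4.
Row 2 now contains 2, leaving r2c1 = 3.
Row 3 now contains 1, leaving r3c1 = 4.
Row 5 now contains 4, so r5c1 = 2.
Filled in: 5 1 3 4 2 / 3 2 5 1 4 / 4 5 2 3 1 / 1 3 4 2 5 / 2 4 1 5 3.

3 2 5 1 4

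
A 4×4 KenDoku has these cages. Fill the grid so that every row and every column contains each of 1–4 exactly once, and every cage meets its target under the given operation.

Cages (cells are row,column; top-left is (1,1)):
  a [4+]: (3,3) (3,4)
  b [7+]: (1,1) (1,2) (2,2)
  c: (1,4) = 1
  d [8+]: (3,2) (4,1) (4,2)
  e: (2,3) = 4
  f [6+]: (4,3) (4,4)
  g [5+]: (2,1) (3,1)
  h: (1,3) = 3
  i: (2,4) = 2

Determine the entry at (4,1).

1

Cage h is a single given cell, leaving (1,3) = 3.
Cage c is a single given cell, so (1,4) = 1.
Cage e is given, which forces (2,3) = 4.
Cage i is a single given cell, which forces (2,4) = 2.
Column 3 now contains 3; hence (3,3) = 1.
Column 4 now contains 1; hence (3,4) = 3.
Column 3 now contains 4, leaving (4,3) = 2.
Column 4 now contains 2, leaving (4,4) = 4.
Cage b has sum 7; hence (2,2) = 1.
The 3 cells of cage d must have sum 8, which forces (3,2) = 4.
Column 2 already has 1, so (4,2) = 3.
Cage b has sum 7, which forces (1,1) = 4.
4 is placed in column 2, so (1,2) = 2.
Row 2 already has 1, leaving (2,1) = 3.
4 is placed in row 3, so (3,1) = 2.
Row 4 now contains 3, leaving (4,1) = 1.
The full grid is 4 2 3 1 / 3 1 4 2 / 2 4 1 3 / 1 3 2 4.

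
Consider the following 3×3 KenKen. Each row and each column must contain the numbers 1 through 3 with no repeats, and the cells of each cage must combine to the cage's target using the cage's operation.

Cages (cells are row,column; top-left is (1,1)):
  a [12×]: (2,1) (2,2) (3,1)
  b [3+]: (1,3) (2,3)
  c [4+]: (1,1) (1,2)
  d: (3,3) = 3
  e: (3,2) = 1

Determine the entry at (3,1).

Cage a needs product 12, so (2,1) = 3.
The 3 cells of cage a must have product 12, which forces (2,2) = 2.
2 is placed in row 2, which forces (2,3) = 1.
Cage a has product 12, which forces (3,1) = 2.
E is a freebie, which forces (3,2) = 1.
Cage d is given, which forces (3,3) = 3.
3 is placed in column 1, which forces (1,1) = 1.
Column 2 now contains 1; hence (1,2) = 3.
Column 3 already has 1; hence (1,3) = 2.
The full grid is 1 3 2 / 3 2 1 / 2 1 3.

2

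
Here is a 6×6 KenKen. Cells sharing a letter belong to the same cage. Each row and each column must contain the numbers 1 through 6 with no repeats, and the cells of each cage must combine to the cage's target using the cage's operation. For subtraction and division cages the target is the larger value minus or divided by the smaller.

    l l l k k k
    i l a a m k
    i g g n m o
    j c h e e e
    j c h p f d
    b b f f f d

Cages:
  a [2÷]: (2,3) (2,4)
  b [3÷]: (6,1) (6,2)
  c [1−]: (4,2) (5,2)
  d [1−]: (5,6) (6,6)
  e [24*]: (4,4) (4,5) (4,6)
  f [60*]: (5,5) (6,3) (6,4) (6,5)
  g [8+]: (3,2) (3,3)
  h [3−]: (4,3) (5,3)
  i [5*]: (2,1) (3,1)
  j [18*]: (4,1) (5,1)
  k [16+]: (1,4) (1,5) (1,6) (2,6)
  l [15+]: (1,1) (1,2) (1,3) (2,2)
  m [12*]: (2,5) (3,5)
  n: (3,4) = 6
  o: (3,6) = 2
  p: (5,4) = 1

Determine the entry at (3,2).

5

N is a freebie, leaving (3,4) = 6.
O is a freebie, which forces (3,6) = 2.
P is a freebie, which forces (5,4) = 1.
The only place for 1 in row 3 is (3,1).
1 is placed in column 1; hence (2,1) = 5.
Row 3 needs a 4, and only (3,5) is open for it.
4 is placed in column 5, so (2,5) = 3.
The only place for 4 in column 1 is (1,1).
The only place for 1 in row 2 is (2,3).
The two cells of cage a must have quotient 2, leaving (2,4) = 2.
Column 1 needs a 2, and only (6,1) is open for it.
Cage b needs two cells with quotient 3; hence (6,2) = 6.
The 4 cells of cage f must have product 60, leaving (6,5) = 1.
Column 2 already has 6, so (2,2) = 4.
Row 2 already has 4, so (2,6) = 6.
Cage f has product 60, so (5,5) = 5.
In row 4, 5 can only go at (4,3), so (4,3) = 5.
Cage g's pair has sum 8, which forces (3,2) = 5.
Column 3 already has 5, so (3,3) = 3.
The two cells of cage h must have difference 3, leaving (5,3) = 2.
Column 3 now contains 3, so (6,3) = 4.
Row 6 now contains 4, so (6,4) = 3.
Row 6 already has 3, so (6,6) = 5.
5 is placed in column 2, so (1,2) = 1.
Column 3 now contains 2; hence (1,3) = 6.
Column 4 now contains 3, so (1,4) = 5.
Cage k has sum 16; hence (1,5) = 2.
Cage k has sum 16; hence (1,6) = 3.
The two cells of cage c must have difference 1; hence (4,2) = 2.
Column 4 now contains 3; hence (4,4) = 4.
Column 5 now contains 2, which forces (4,5) = 6.
3 is placed in column 6, so (4,6) = 1.
Row 5 already has 2, which forces (5,2) = 3.
Cage d's pair has difference 1, leaving (5,6) = 4.
6 is placed in row 4, so (4,1) = 3.
Row 5 now contains 3; hence (5,1) = 6.
Filled in: 4 1 6 5 2 3 / 5 4 1 2 3 6 / 1 5 3 6 4 2 / 3 2 5 4 6 1 / 6 3 2 1 5 4 / 2 6 4 3 1 5.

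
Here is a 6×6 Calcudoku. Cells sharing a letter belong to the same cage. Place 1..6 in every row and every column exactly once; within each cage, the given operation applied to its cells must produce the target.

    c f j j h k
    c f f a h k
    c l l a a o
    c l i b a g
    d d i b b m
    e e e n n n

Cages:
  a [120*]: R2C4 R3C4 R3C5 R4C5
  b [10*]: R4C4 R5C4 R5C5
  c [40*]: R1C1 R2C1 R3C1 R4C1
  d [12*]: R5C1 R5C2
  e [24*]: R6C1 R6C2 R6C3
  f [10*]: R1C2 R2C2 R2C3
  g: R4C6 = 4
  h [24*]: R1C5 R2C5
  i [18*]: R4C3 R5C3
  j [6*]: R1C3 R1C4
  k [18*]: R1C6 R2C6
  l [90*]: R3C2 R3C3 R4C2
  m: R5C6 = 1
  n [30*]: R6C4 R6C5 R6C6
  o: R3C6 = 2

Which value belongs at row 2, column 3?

Cage o is given, which forces R3C6 = 2.
Cage g is a single given cell, leaving R4C6 = 4.
Cage m is given, so R5C6 = 1.
Cage b needs product 10, so R4C4 = 1.
The only place for 4 in column 3 is R6C3.
The only place for 4 in column 2 is R5C2.
Cage d needs two cells with product 12, so R5C1 = 3.
Row 5 now contains 3, so R5C3 = 6.
Column 3 already has 6; hence R4C3 = 3.
The 3 cells of cage l must have product 90, leaving R3C2 = 3.
Column 3 already has 3, which forces R3C3 = 5.
Cage l needs product 90, leaving R4C2 = 6.
Column 2 now contains 6, so R6C2 = 1.
Cage f has product 10, which forces R2C3 = 1.
The 4 cells of cage a must have product 120; hence R3C5 = 1.
Cage a needs product 120; hence R4C5 = 5.
Column 5 already has 5, which forces R5C5 = 2.
Cage e has product 24, leaving R6C1 = 6.
Column 5 already has 2, so R6C5 = 3.
Row 6 already has 3; hence R6C6 = 5.
Cage c needs product 40; hence R1C1 = 1.
Column 3 now contains 1, which forces R1C3 = 2.
Cage j's pair has product 6, which forces R1C4 = 3.
3 is placed in row 1; hence R1C6 = 6.
Cage c needs product 40, leaving R2C1 = 5.
Row 2 now contains 5, leaving R2C2 = 2.
Column 6 now contains 6, which forces R2C6 = 3.
Row 3 now contains 1, so R3C1 = 4.
Row 3 already has 4, so R3C4 = 6.
Row 4 already has 5, leaving R4C1 = 2.
Row 5 now contains 2, leaving R5C4 = 5.
5 is placed in row 6, so R6C4 = 2.
2 is placed in row 1; hence R1C2 = 5.
6 is placed in row 1; hence R1C5 = 4.
Column 4 already has 6, leaving R2C4 = 4.
Cage h's pair has product 24, which forces R2C5 = 6.
Completed grid: 1 5 2 3 4 6 / 5 2 1 4 6 3 / 4 3 5 6 1 2 / 2 6 3 1 5 4 / 3 4 6 5 2 1 / 6 1 4 2 3 5.

1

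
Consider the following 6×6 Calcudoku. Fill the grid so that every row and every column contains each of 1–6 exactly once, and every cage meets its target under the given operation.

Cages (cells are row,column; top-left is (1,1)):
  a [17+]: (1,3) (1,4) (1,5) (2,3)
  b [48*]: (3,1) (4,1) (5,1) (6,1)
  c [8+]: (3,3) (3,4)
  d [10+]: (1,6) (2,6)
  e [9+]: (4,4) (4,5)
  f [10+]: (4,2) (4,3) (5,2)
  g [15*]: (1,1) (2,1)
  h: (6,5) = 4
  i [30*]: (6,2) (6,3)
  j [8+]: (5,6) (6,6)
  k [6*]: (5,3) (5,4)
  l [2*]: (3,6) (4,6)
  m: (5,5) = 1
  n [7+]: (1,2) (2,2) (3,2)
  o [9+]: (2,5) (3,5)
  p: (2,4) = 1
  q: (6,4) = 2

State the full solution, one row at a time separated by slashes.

P is a freebie, which forces (2,4) = 1.
Cage m is given; hence (5,5) = 1.
Q is a freebie, which forces (6,4) = 2.
Cage h is a single given cell, which forces (6,5) = 4.
Cage k needs two cells with product 6, leaving (5,3) = 2.
The two cells of cage k must have product 6, which forces (5,4) = 3.
Row 5 already has 3, so (5,6) = 5.
Cage c's pair has sum 8, so (3,3) = 3.
Cage c's pair has sum 8; hence (3,4) = 5.
Row 3 already has 3; hence (3,5) = 6.
Cage j needs two cells with sum 8, so (6,6) = 3.
Column 5 now contains 6, so (2,5) = 3.
Column 5 now contains 3; hence (4,5) = 5.
Cage g's pair has product 15, which forces (1,1) = 3.
Column 5 already has 5, which forces (1,5) = 2.
3 is placed in row 2, so (2,1) = 5.
Cage e's pair has sum 9, which forces (4,4) = 4.
The 4 cells of cage a must have sum 17, leaving (1,3) = 5.
Column 4 already has 4, so (1,4) = 6.
6 is placed in row 1, so (1,6) = 4.
Cage a needs sum 17, so (2,3) = 4.
Column 6 already has 4, which forces (2,6) = 6.
Cage f has sum 10, which forces (4,2) = 3.
Row 4 already has 4, which forces (4,3) = 1.
Row 4 now contains 1, leaving (4,6) = 2.
Cage f needs sum 10, leaving (5,2) = 6.
6 is placed in column 2, leaving (6,2) = 5.
Column 3 now contains 5, which forces (6,3) = 6.
4 is placed in row 1, leaving (1,2) = 1.
Row 2 already has 4; hence (2,2) = 2.
The 4 cells of cage b must have product 48, leaving (3,1) = 2.
Cage n has sum 7, leaving (3,2) = 4.
2 is placed in column 6; hence (3,6) = 1.
Row 4 now contains 2, which forces (4,1) = 6.
Row 5 already has 6, leaving (5,1) = 4.
6 is placed in row 6, leaving (6,1) = 1.

3 1 5 6 2 4 / 5 2 4 1 3 6 / 2 4 3 5 6 1 / 6 3 1 4 5 2 / 4 6 2 3 1 5 / 1 5 6 2 4 3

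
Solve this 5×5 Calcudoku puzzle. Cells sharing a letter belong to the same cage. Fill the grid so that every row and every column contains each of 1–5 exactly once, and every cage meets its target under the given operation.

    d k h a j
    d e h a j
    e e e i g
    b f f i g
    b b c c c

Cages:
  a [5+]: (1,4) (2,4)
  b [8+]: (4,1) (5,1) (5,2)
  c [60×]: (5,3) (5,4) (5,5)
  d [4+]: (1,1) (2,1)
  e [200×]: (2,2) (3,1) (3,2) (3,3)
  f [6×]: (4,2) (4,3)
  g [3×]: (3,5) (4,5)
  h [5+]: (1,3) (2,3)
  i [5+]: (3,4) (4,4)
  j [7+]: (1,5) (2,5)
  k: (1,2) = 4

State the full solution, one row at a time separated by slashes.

3 4 1 2 5 / 1 5 4 3 2 / 4 2 5 1 3 / 5 3 2 4 1 / 2 1 3 5 4

K is a freebie; hence (1,2) = 4.
Cage e has product 200; hence (2,2) = 5.
Column 2 now contains 4, leaving (3,2) = 2.
2 is placed in column 2, so (4,2) = 3.
Row 4 now contains 3, leaving (4,3) = 2.
Row 4 now contains 3; hence (4,5) = 1.
3 is placed in column 2, leaving (5,2) = 1.
Cage h's pair has sum 5; hence (1,3) = 1.
Cage h's pair has sum 5, so (2,3) = 4.
Row 2 now contains 4, which forces (2,5) = 2.
4 is placed in column 3, so (3,3) = 5.
Cage i's pair has sum 5, so (3,4) = 1.
1 is placed in column 5, leaving (3,5) = 3.
1 is placed in row 4, which forces (4,4) = 4.
5 is placed in column 3; hence (5,3) = 3.
3 is placed in row 5, so (5,4) = 5.
Row 5 now contains 5; hence (5,5) = 4.
1 is placed in row 1, leaving (1,1) = 3.
Cage a's pair has sum 5, so (1,4) = 2.
Column 5 already has 3, leaving (1,5) = 5.
Cage d needs two cells with sum 4, leaving (2,1) = 1.
Row 2 now contains 2, which forces (2,4) = 3.
Row 3 already has 5; hence (3,1) = 4.
4 is placed in row 4, leaving (4,1) = 5.
3 is placed in row 5, leaving (5,1) = 2.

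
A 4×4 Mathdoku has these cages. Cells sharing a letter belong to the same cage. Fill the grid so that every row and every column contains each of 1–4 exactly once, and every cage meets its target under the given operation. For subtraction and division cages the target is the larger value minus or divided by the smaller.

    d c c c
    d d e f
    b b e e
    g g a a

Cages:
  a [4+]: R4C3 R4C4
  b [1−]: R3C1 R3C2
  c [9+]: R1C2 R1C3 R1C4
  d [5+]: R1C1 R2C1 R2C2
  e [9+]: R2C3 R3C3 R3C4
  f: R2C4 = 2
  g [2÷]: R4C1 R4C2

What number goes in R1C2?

Cage f is a single given cell, leaving R2C4 = 2.
Cage d has sum 5, which forces R1C1 = 1.
Cage d has sum 5, so R2C1 = 3.
Row 2 already has 2, which forces R2C2 = 1.
3 is placed in row 2, leaving R2C3 = 4.
The two cells of cage b must have difference 1; hence R3C2 = 3.
Row 3 now contains 3, leaving R3C4 = 4.
Cage c has sum 9, so R1C2 = 4.
Cage c needs sum 9, which forces R1C3 = 2.
4 is placed in column 4; hence R1C4 = 3.
Row 3 already has 4, which forces R3C1 = 2.
Cage e has sum 9, which forces R3C3 = 1.
Column 1 already has 2, leaving R4C1 = 4.
4 is placed in column 2, leaving R4C2 = 2.
1 is placed in column 3, which forces R4C3 = 3.
3 is placed in column 4; hence R4C4 = 1.
Completed grid: 1 4 2 3 / 3 1 4 2 / 2 3 1 4 / 4 2 3 1.

4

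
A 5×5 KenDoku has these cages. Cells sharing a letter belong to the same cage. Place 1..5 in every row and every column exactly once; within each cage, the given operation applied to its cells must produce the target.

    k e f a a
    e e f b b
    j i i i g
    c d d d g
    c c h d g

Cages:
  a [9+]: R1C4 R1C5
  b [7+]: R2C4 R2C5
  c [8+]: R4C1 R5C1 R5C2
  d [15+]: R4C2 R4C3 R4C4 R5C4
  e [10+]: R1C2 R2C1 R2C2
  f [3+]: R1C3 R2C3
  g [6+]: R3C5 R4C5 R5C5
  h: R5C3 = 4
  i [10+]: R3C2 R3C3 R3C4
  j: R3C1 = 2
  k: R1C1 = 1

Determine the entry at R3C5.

3

Cage k is given, which forces R1C1 = 1.
Row 1 now contains 1, so R1C3 = 2.
Column 3 now contains 2; hence R2C3 = 1.
Cage j is given, leaving R3C1 = 2.
Cage h is given, so R5C3 = 4.
The 3 cells of cage i must have sum 10; hence R3C3 = 5.
Cage c has sum 8, leaving R4C1 = 4.
5 is placed in column 3, which forces R4C3 = 3.
Cage c needs sum 8, leaving R5C1 = 3.
The 3 cells of cage c must have sum 8, so R5C2 = 1.
Row 5 already has 3, leaving R5C4 = 5.
Row 5 now contains 1; hence R5C5 = 2.
Cage e has sum 10, so R1C2 = 3.
Column 4 already has 5; hence R1C4 = 4.
The two cells of cage a must have sum 9; hence R1C5 = 5.
Column 1 now contains 3, so R2C1 = 5.
The 3 cells of cage e must have sum 10, leaving R2C2 = 2.
Row 2 already has 2, so R2C4 = 3.
Row 2 now contains 3, which forces R2C5 = 4.
Column 2 now contains 1, leaving R3C2 = 4.
Cage i needs sum 10, which forces R3C4 = 1.
Cage g needs sum 6, so R3C5 = 3.
Cage d has sum 15, leaving R4C2 = 5.
Cage d has sum 15, so R4C4 = 2.
Column 5 now contains 2, so R4C5 = 1.
Completed grid: 1 3 2 4 5 / 5 2 1 3 4 / 2 4 5 1 3 / 4 5 3 2 1 / 3 1 4 5 2.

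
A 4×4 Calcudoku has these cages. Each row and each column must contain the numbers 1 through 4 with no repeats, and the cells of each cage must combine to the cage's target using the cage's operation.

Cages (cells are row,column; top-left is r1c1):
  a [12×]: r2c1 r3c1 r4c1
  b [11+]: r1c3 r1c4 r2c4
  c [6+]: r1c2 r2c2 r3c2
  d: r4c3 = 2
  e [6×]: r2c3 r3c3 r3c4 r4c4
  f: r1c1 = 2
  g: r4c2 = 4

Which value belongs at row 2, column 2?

Cage f is a single given cell, leaving r1c1 = 2.
Cage b needs sum 11, so r1c3 = 4.
The 3 cells of cage b must have sum 11; hence r1c4 = 3.
The 3 cells of cage b must have sum 11, so r2c4 = 4.
Cage g is a single given cell; hence r4c2 = 4.
Cage d is a single given cell; hence r4c3 = 2.
Row 4 now contains 2, so r4c4 = 1.
3 is placed in row 1, so r1c2 = 1.
Cage a needs product 12, which forces r2c1 = 1.
Row 2 already has 1, which forces r2c3 = 3.
The 3 cells of cage a must have product 12, so r3c1 = 4.
Column 3 now contains 3, which forces r3c3 = 1.
1 is placed in column 4, so r3c4 = 2.
Row 4 now contains 1; hence r4c1 = 3.
Row 2 already has 3, which forces r2c2 = 2.
Row 3 already has 2; hence r3c2 = 3.
Filled in: 2 1 4 3 / 1 2 3 4 / 4 3 1 2 / 3 4 2 1.

2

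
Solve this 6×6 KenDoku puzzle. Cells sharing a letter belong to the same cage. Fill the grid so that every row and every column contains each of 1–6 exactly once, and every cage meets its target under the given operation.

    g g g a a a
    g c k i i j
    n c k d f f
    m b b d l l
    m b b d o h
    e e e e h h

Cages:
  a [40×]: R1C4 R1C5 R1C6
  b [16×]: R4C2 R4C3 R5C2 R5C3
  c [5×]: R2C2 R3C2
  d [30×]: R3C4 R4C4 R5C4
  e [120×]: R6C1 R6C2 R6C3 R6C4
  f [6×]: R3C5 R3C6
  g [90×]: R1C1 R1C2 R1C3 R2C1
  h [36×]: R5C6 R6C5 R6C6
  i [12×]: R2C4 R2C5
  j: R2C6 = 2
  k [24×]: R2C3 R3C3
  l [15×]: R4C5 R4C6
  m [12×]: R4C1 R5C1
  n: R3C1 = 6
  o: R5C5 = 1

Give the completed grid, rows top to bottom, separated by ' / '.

J is a freebie; hence R2C6 = 2.
Cage n is a single given cell, so R3C1 = 6.
Row 3 now contains 6, so R3C3 = 4.
Cage o is given, which forces R5C5 = 1.
4 is placed in column 3, so R2C3 = 6.
Cage f needs two cells with product 6, which forces R3C5 = 2.
Cage f needs two cells with product 6, leaving R3C6 = 3.
Cage b needs product 16, so R4C2 = 2.
Cage b has product 16, leaving R4C3 = 1.
Column 6 now contains 3, which forces R4C6 = 5.
Cage b has product 16, which forces R5C2 = 4.
Row 5 already has 1, so R5C3 = 2.
Column 6 now contains 3, leaving R5C6 = 6.
The 3 cells of cage a must have product 40, which forces R1C4 = 2.
Cage a needs product 40, leaving R1C5 = 5.
Column 6 now contains 5, so R1C6 = 4.
Cage d has product 30; hence R3C4 = 1.
The two cells of cage m must have product 12, which forces R4C1 = 4.
Cage d needs product 30, leaving R4C4 = 6.
Row 4 now contains 5, so R4C5 = 3.
4 is placed in row 5; hence R5C1 = 3.
Cage d needs product 30, so R5C4 = 5.
Column 4 now contains 6, leaving R6C4 = 4.
Cage h has product 36; hence R6C5 = 6.
Cage h needs product 36; hence R6C6 = 1.
Column 1 now contains 3, which forces R1C1 = 1.
Cage g needs product 90, leaving R1C2 = 6.
5 is placed in row 1, leaving R1C3 = 3.
Cage g needs product 90, which forces R2C1 = 5.
Cage c's pair has product 5, which forces R2C2 = 1.
Column 4 already has 4, so R2C4 = 3.
3 is placed in column 5, so R2C5 = 4.
Row 3 now contains 1, which forces R3C2 = 5.
Row 6 already has 1, so R6C1 = 2.
Column 2 now contains 5, which forces R6C2 = 3.
3 is placed in column 3, which forces R6C3 = 5.

1 6 3 2 5 4 / 5 1 6 3 4 2 / 6 5 4 1 2 3 / 4 2 1 6 3 5 / 3 4 2 5 1 6 / 2 3 5 4 6 1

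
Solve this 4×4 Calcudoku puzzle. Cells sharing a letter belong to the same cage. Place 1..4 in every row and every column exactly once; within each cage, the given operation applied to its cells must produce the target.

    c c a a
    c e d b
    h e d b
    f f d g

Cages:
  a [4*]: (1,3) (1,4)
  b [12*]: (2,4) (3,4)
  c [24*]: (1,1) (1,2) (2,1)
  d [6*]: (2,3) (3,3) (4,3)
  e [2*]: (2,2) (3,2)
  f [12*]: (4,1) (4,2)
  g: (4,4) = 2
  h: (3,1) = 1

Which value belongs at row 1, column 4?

Cage h is a single given cell, which forces (3,1) = 1.
1 is placed in row 3, leaving (3,2) = 2.
Row 3 already has 2; hence (3,3) = 3.
3 is placed in row 3, which forces (3,4) = 4.
Cage g is given; hence (4,4) = 2.
Cage a's pair has product 4, which forces (1,3) = 4.
Column 4 already has 4; hence (1,4) = 1.
2 is placed in column 2, so (2,2) = 1.
Cage d needs product 6, leaving (2,3) = 2.
Column 4 already has 4; hence (2,4) = 3.
2 is placed in row 4; hence (4,3) = 1.
Cage c has product 24, which forces (1,1) = 2.
4 is placed in row 1, which forces (1,2) = 3.
Row 2 already has 3, so (2,1) = 4.
Column 1 already has 4; hence (4,1) = 3.
Column 2 now contains 3; hence (4,2) = 4.
The full grid is 2 3 4 1 / 4 1 2 3 / 1 2 3 4 / 3 4 1 2.

1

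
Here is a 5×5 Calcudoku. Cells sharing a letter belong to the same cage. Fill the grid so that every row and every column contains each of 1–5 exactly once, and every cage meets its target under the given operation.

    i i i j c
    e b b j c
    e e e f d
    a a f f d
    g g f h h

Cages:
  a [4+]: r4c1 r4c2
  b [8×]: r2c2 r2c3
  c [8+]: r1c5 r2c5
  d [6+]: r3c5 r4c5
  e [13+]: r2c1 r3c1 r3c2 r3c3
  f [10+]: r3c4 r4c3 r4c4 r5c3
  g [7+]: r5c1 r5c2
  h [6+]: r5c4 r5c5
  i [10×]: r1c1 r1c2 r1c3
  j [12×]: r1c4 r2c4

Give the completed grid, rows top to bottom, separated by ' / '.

2 5 1 4 3 / 1 2 4 3 5 / 5 4 3 1 2 / 3 1 5 2 4 / 4 3 2 5 1

In row 1, 4 can only go at r1c4, so r1c4 = 4.
4 is placed in column 4, which forces r2c4 = 3.
Row 2 already has 3; hence r2c5 = 5.
Column 5 now contains 5, leaving r1c5 = 3.
Row 2 needs a 1, and only r2c1 is open for it.
Column 1 now contains 1, leaving r4c1 = 3.
The two cells of cage a must have sum 4; hence r4c2 = 1.
Cage i has product 10, which forces r1c3 = 1.
Cage f has sum 10, leaving r3c4 = 1.
Cage f has sum 10, which forces r4c4 = 2.
Row 4 now contains 2; hence r4c5 = 4.
Column 4 already has 2; hence r5c4 = 5.
4 is placed in column 5; hence r5c5 = 1.
4 is placed in column 5, leaving r3c5 = 2.
Row 4 now contains 4, so r4c3 = 5.
Cage g needs two cells with sum 7; hence r5c1 = 4.
The two cells of cage g must have sum 7; hence r5c2 = 3.
Cage f has sum 10; hence r5c3 = 2.
Cage b needs two cells with product 8, which forces r2c2 = 2.
Column 3 already has 2, so r2c3 = 4.
Column 1 already has 4, leaving r3c1 = 5.
Cage e has sum 13; hence r3c2 = 4.
The 4 cells of cage e must have sum 13; hence r3c3 = 3.
Column 1 already has 5, so r1c1 = 2.
2 is placed in column 2, leaving r1c2 = 5.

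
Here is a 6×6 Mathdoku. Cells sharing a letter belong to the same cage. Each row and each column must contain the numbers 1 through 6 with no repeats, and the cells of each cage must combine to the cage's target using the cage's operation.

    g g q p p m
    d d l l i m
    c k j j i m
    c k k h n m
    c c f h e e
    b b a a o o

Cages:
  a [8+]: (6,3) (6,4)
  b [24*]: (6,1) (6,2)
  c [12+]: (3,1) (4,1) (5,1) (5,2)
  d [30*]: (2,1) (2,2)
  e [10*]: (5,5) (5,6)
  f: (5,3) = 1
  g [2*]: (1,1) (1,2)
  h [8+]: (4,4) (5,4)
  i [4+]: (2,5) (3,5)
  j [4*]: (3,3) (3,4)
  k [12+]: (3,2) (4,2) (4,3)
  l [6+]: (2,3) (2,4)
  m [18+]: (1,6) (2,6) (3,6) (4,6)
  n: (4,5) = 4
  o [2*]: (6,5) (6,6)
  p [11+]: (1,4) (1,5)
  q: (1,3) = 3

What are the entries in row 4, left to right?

3 1 6 2 4 5

Cage q is given, leaving (1,3) = 3.
Cage n is given, which forces (4,5) = 4.
Cage f is a single given cell, which forces (5,3) = 1.
Column 3 now contains 1, which forces (3,3) = 4.
Cage j's pair has product 4, so (3,4) = 1.
Row 3 now contains 1, leaving (3,5) = 3.
Cage l needs two cells with sum 6, leaving (2,3) = 2.
The two cells of cage l must have sum 6, which forces (2,4) = 4.
Column 5 already has 3; hence (2,5) = 1.
Column 5 now contains 1, which forces (6,5) = 2.
Row 6 already has 2, which forces (6,6) = 1.
Cage m has sum 18, so (1,6) = 4.
2 is placed in column 5, so (5,5) = 5.
The two cells of cage e must have product 10; hence (5,6) = 2.
Cage a needs two cells with sum 8, so (6,3) = 5.
Cage a needs two cells with sum 8, so (6,4) = 3.
Cage p needs two cells with sum 11; hence (1,4) = 5.
Column 5 now contains 5, so (1,5) = 6.
Cage c has sum 12, which forces (3,1) = 2.
Cage k needs sum 12, so (3,2) = 5.
Row 3 already has 5, leaving (3,6) = 6.
Cage k has sum 12; hence (4,2) = 1.
5 is placed in column 3; hence (4,3) = 6.
The two cells of cage h must have sum 8, which forces (4,4) = 2.
Column 4 now contains 3, so (5,4) = 6.
Column 1 now contains 2, leaving (1,1) = 1.
Column 2 now contains 1, which forces (1,2) = 2.
Cage d needs two cells with product 30, which forces (2,1) = 5.
Column 2 already has 5, leaving (2,2) = 6.
Row 2 already has 5; hence (2,6) = 3.
Row 4 already has 1, so (4,1) = 3.
Column 6 already has 3, which forces (4,6) = 5.
Cage c has sum 12; hence (5,1) = 4.
Row 5 already has 6, leaving (5,2) = 3.
4 is placed in column 1, leaving (6,1) = 6.
6 is placed in column 2, so (6,2) = 4.
Filled in: 1 2 3 5 6 4 / 5 6 2 4 1 3 / 2 5 4 1 3 6 / 3 1 6 2 4 5 / 4 3 1 6 5 2 / 6 4 5 3 2 1.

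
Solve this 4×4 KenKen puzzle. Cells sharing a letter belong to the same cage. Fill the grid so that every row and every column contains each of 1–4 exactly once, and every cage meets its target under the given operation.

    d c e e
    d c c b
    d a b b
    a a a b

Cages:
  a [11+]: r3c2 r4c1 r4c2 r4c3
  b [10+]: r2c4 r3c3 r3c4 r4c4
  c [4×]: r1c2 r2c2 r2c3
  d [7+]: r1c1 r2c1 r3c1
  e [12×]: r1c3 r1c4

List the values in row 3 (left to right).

2 3 4 1

The only place for 3 in row 2 is r2c4.
The two cells of cage e must have product 12, which forces r1c3 = 3.
3 is placed in column 4, so r1c4 = 4.
Cage b has sum 10, so r3c3 = 4.
Cage d has sum 7; hence r2c1 = 4.
Row 2 now contains 4, so r2c2 = 1.
Row 2 now contains 1, leaving r2c3 = 2.
Column 1 already has 4, which forces r4c1 = 3.
3 is placed in row 4, leaving r4c2 = 4.
2 is placed in column 3, leaving r4c3 = 1.
Row 4 already has 1, which forces r4c4 = 2.
Column 2 already has 1; hence r1c2 = 2.
The 4 cells of cage a must have sum 11; hence r3c2 = 3.
Column 4 already has 2, so r3c4 = 1.
2 is placed in row 1, which forces r1c1 = 1.
1 is placed in row 3; hence r3c1 = 2.
Filled in: 1 2 3 4 / 4 1 2 3 / 2 3 4 1 / 3 4 1 2.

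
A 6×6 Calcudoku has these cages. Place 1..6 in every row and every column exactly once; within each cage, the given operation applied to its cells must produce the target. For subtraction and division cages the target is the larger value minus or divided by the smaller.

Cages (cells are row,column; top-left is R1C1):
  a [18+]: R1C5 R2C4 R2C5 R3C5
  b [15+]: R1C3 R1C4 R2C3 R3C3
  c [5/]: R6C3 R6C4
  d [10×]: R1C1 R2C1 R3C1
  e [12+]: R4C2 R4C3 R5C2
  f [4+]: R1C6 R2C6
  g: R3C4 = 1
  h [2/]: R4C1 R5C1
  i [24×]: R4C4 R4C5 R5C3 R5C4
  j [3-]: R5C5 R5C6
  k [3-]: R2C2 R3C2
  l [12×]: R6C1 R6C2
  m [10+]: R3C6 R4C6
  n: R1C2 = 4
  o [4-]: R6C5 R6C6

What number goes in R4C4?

Cage n is a single given cell, leaving R1C2 = 4.
Cage g is given; hence R3C4 = 1.
1 is placed in column 4, so R6C4 = 5.
5 is placed in row 6, so R6C3 = 1.
Cage i has product 24; hence R4C5 = 1.
The only place for 3 in row 6 is R6C2.
Cage l's pair has product 12, which forces R6C1 = 4.
In column 2, 1 can only go at R5C2, so R5C2 = 1.
The only place for 2 in row 4 is R4C4.
The only place for 3 in row 4 is R4C1.
3 is placed in column 1, leaving R5C1 = 6.
Row 4 needs a 4, and only R4C6 is open for it.
Column 6 now contains 4; hence R3C6 = 6.
Column 6 now contains 6, which forces R6C6 = 2.
The two cells of cage j must have difference 3, which forces R5C5 = 2.
2 is placed in column 6, leaving R5C6 = 5.
2 is placed in row 6, so R6C5 = 6.
The 4 cells of cage a must have sum 18; hence R2C4 = 6.
6 is placed in column 4, which forces R1C4 = 3.
Row 1 already has 3, which forces R1C5 = 5.
Row 1 already has 3, so R1C6 = 1.
Column 6 now contains 1; hence R2C6 = 3.
Column 4 now contains 3, leaving R5C4 = 4.
1 is placed in row 1; hence R1C1 = 2.
Row 1 already has 5, leaving R1C3 = 6.
The 3 cells of cage d must have product 10, so R2C1 = 1.
Row 2 already has 3, leaving R2C5 = 4.
The 3 cells of cage d must have product 10, leaving R3C1 = 5.
Row 3 now contains 5, which forces R3C2 = 2.
Row 3 already has 2, so R3C3 = 4.
The 4 cells of cage a must have sum 18, which forces R3C5 = 3.
Column 3 already has 6; hence R4C3 = 5.
4 is placed in row 5, which forces R5C3 = 3.
Column 2 now contains 2, leaving R2C2 = 5.
Row 2 now contains 4, leaving R2C3 = 2.
5 is placed in row 4, leaving R4C2 = 6.
The full grid is 2 4 6 3 5 1 / 1 5 2 6 4 3 / 5 2 4 1 3 6 / 3 6 5 2 1 4 / 6 1 3 4 2 5 / 4 3 1 5 6 2.

2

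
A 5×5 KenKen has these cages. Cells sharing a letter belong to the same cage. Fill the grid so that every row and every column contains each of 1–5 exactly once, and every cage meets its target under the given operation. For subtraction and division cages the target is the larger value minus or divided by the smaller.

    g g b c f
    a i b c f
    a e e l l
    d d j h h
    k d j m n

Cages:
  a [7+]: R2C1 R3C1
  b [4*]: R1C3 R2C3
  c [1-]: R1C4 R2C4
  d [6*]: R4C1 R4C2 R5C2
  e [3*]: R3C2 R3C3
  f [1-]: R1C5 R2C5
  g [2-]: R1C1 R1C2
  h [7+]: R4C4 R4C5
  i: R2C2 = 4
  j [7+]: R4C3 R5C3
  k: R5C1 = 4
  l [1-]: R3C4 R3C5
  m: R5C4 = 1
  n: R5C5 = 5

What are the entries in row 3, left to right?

2 1 3 5 4

I is a freebie, which forces R2C2 = 4.
Row 2 now contains 4, leaving R2C3 = 1.
Column 3 now contains 1, so R3C3 = 3.
Cage k is given, so R5C1 = 4.
Cage m is a single given cell, which forces R5C4 = 1.
Cage n is a single given cell, so R5C5 = 5.
Column 3 now contains 1, so R1C3 = 4.
Row 3 now contains 3, leaving R3C2 = 1.
Row 3 now contains 1, which forces R3C5 = 4.
The two cells of cage j must have sum 7, leaving R4C3 = 5.
5 is placed in row 5; hence R5C3 = 2.
The two cells of cage l must have difference 1, which forces R3C4 = 5.
Cage d needs product 6; hence R4C1 = 1.
Cage d needs product 6, leaving R4C2 = 2.
Cage h needs two cells with sum 7, so R4C4 = 4.
Cage h's pair has sum 7, which forces R4C5 = 3.
Row 5 now contains 2, which forces R5C2 = 3.
The two cells of cage g must have difference 2, leaving R1C1 = 3.
Column 2 now contains 3, leaving R1C2 = 5.
Row 1 already has 3, so R1C4 = 2.
Cage f needs two cells with difference 1, which forces R1C5 = 1.
Cage a's pair has sum 7; hence R2C1 = 5.
Column 4 now contains 2, which forces R2C4 = 3.
Column 5 already has 3; hence R2C5 = 2.
5 is placed in row 3, leaving R3C1 = 2.
Filled in: 3 5 4 2 1 / 5 4 1 3 2 / 2 1 3 5 4 / 1 2 5 4 3 / 4 3 2 1 5.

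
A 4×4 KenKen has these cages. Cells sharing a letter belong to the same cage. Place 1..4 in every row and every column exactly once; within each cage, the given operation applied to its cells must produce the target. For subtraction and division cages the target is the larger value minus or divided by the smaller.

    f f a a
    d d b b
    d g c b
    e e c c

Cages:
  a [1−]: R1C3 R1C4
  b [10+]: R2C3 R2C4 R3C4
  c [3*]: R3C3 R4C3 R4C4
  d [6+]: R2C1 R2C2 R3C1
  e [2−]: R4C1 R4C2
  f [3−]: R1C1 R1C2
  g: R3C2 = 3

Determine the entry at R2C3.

4

G is a freebie, leaving R3C2 = 3.
Cage c has product 3, leaving R3C3 = 1.
Row 3 now contains 3, leaving R3C4 = 4.
The 3 cells of cage c must have product 3, so R4C3 = 3.
Cage c has product 3, leaving R4C4 = 1.
Cage a's pair has difference 1, which forces R1C4 = 3.
The 3 cells of cage d must have sum 6, so R2C1 = 3.
The 3 cells of cage d must have sum 6; hence R2C2 = 1.
3 is placed in column 3, leaving R2C3 = 4.
Column 4 already has 4; hence R2C4 = 2.
Row 3 now contains 1, which forces R3C1 = 2.
Column 1 already has 2, which forces R4C1 = 4.
4 is placed in row 4; hence R4C2 = 2.
Column 1 already has 4, which forces R1C1 = 1.
1 is placed in column 2, so R1C2 = 4.
Column 3 now contains 4, leaving R1C3 = 2.
The full grid is 1 4 2 3 / 3 1 4 2 / 2 3 1 4 / 4 2 3 1.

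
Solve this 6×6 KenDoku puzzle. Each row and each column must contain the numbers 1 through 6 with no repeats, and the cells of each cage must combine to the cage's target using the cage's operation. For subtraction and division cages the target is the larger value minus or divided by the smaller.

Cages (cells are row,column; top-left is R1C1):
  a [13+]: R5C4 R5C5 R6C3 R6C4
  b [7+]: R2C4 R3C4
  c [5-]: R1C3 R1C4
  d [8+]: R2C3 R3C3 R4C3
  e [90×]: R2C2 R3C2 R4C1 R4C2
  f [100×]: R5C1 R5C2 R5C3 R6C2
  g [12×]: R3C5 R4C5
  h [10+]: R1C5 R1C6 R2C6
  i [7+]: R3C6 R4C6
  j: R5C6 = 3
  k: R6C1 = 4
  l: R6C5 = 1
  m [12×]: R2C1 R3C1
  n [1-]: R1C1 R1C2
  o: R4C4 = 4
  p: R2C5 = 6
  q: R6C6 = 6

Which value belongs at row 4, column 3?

1

Cage p is given; hence R2C5 = 6.
O is a freebie, leaving R4C4 = 4.
J is a freebie, which forces R5C6 = 3.
K is a freebie, leaving R6C1 = 4.
The 4 cells of cage f must have product 100, leaving R6C2 = 5.
Cage l is given, leaving R6C5 = 1.
Cage q is a single given cell, which forces R6C6 = 6.
Cage m's pair has product 12, which forces R2C1 = 2.
Cage m needs two cells with product 12, so R3C1 = 6.
The two cells of cage g must have product 12, which forces R3C5 = 4.
The 4 cells of cage e must have product 90, so R4C1 = 5.
Cage g's pair has product 12, so R4C5 = 3.
5 is placed in row 4, leaving R4C6 = 2.
Column 1 already has 5, which forces R5C1 = 1.
1 is placed in row 5, so R5C2 = 4.
Row 5 now contains 4, so R5C3 = 5.
Cage a needs sum 13, leaving R5C4 = 6.
The 4 cells of cage a must have sum 13, which forces R5C5 = 2.
1 is placed in column 1; hence R1C1 = 3.
Cage n's pair has difference 1, leaving R1C2 = 2.
The two cells of cage c must have difference 5, leaving R1C3 = 6.
6 is placed in column 4, which forces R1C4 = 1.
Column 5 now contains 3, so R1C5 = 5.
Row 1 already has 1; hence R1C6 = 4.
Cage d needs sum 8, so R2C3 = 4.
The two cells of cage b must have sum 7, which forces R2C4 = 5.
4 is placed in column 6, leaving R2C6 = 1.
Cage d needs sum 8, which forces R3C3 = 3.
Cage b needs two cells with sum 7, leaving R3C4 = 2.
Column 6 now contains 2, so R3C6 = 5.
Cage e has product 90, so R4C2 = 6.
Row 4 already has 2, which forces R4C3 = 1.
3 is placed in column 3, so R6C3 = 2.
Column 4 now contains 2; hence R6C4 = 3.
Row 2 already has 1, leaving R2C2 = 3.
3 is placed in row 3; hence R3C2 = 1.
Completed grid: 3 2 6 1 5 4 / 2 3 4 5 6 1 / 6 1 3 2 4 5 / 5 6 1 4 3 2 / 1 4 5 6 2 3 / 4 5 2 3 1 6.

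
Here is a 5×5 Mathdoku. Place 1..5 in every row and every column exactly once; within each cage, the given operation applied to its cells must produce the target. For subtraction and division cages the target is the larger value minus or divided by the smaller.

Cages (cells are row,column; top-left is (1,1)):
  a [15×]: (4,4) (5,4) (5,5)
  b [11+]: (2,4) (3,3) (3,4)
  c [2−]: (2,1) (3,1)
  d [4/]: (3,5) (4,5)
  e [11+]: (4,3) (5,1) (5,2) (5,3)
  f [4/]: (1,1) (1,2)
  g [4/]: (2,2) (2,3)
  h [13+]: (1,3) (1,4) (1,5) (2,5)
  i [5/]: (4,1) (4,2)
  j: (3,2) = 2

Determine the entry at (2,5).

Cage j is a single given cell; hence (3,2) = 2.
Row 4 needs a 2, and only (4,3) is open for it.
Row 4 needs a 3, and only (4,4) is open for it.
The only place for 3 in row 3 is (3,1).
The only place for 3 in row 2 is (2,5).
The only place for 3 in row 1 is (1,3).
The 4 cells of cage e must have sum 11, so (5,2) = 3.
Row 2 needs a 2, and only (2,4) is open for it.
Column 4 already has 2, so (1,4) = 5.
The 4 cells of cage h must have sum 13; hence (1,5) = 2.
5 is placed in column 4; hence (3,4) = 4.
4 is placed in row 3; hence (3,5) = 1.
Column 5 now contains 1, leaving (4,5) = 4.
5 is placed in column 4, so (5,4) = 1.
Column 5 now contains 1, leaving (5,5) = 5.
4 is placed in row 3; hence (3,3) = 5.
Row 5 now contains 5, leaving (5,1) = 2.
Row 5 now contains 5, which forces (5,3) = 4.
Cage g's pair has quotient 4, which forces (2,2) = 4.
Column 3 already has 4, which forces (2,3) = 1.
The two cells of cage f must have quotient 4, leaving (1,1) = 4.
Column 2 now contains 4; hence (1,2) = 1.
Row 2 now contains 1, leaving (2,1) = 5.
5 is placed in column 1, which forces (4,1) = 1.
1 is placed in column 2; hence (4,2) = 5.
The full grid is 4 1 3 5 2 / 5 4 1 2 3 / 3 2 5 4 1 / 1 5 2 3 4 / 2 3 4 1 5.

3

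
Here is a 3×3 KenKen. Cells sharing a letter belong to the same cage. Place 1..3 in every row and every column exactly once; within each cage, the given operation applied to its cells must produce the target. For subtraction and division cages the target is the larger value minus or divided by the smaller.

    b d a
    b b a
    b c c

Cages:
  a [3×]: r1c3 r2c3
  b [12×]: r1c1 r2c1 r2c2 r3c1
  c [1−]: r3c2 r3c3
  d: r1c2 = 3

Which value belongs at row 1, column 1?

Cage d is given; hence r1c2 = 3.
3 is placed in row 1; hence r1c3 = 1.
The 4 cells of cage b must have product 12, so r2c2 = 2.
Column 3 now contains 1, so r2c3 = 3.
Column 2 already has 2, so r3c2 = 1.
Column 3 already has 3, leaving r3c3 = 2.
Row 1 now contains 1, so r1c1 = 2.
3 is placed in row 2; hence r2c1 = 1.
Row 3 already has 2, leaving r3c1 = 3.
The full grid is 2 3 1 / 1 2 3 / 3 1 2.

2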